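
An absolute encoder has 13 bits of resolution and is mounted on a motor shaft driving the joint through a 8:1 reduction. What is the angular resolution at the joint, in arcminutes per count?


counts = 2^13 = 8192
effective counts at joint = 8192 * 8 = 65536
resolution = 360*60 / 65536
= 0.3296 arcmin/count


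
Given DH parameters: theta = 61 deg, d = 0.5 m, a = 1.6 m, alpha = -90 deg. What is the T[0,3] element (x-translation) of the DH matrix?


T[0,3] = a * cos(theta)
= 1.6 * cos(61 deg)
= 1.6 * 0.4848
= 0.7757


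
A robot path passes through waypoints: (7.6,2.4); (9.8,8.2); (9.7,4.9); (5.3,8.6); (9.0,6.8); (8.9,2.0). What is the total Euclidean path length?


Segment lengths:
  seg1 = sqrt((2.2)^2 + (5.8)^2) = 6.2032
  seg2 = sqrt((-0.1)^2 + (-3.3)^2) = 3.3015
  seg3 = sqrt((-4.4)^2 + (3.7)^2) = 5.7489
  seg4 = sqrt((3.7)^2 + (-1.8)^2) = 4.1146
  seg5 = sqrt((-0.1)^2 + (-4.8)^2) = 4.801
Total = 24.1693


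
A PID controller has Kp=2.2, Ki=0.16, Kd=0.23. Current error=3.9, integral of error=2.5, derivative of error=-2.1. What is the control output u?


u = Kp*e + Ki*int(e) + Kd*de/dt
= 2.2*3.9 + 0.16*2.5 + 0.23*(-2.1)
= 8.58 + 0.4 + -0.483
= 8.497


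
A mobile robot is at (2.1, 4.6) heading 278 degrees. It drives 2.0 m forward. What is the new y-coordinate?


y_new = y0 + d*sin(theta)
= 4.6 + 2.0*sin(278)
= 4.6 + -1.9805
= 2.6195


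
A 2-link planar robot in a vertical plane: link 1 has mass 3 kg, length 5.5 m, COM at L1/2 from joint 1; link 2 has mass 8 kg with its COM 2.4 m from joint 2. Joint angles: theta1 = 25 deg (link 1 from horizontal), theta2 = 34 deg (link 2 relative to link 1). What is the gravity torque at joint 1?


Horizontal distance from joint 1 to link-1 COM:
  x_c1 = (L1/2)*cos(t1) = 2.75 * 0.9063 = 2.4923 m
Horizontal distance from joint 1 to link-2 COM:
  x_c2 = L1*cos(t1) + Lc2*cos(t1+t2)
       = 5.5*0.9063 + 2.4*0.515 = 6.2208 m
tau1 = m1*g*x_c1 + m2*g*x_c2
     = 3*9.81*2.4923 + 8*9.81*6.2208
     = 73.3498 + 488.2071
     = 561.5569 Nm


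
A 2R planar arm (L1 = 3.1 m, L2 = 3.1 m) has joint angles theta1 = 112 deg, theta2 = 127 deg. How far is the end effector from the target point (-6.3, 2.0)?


End effector via forward kinematics:
x = L1*cos(t1) + L2*cos(t1+t2) = -2.7579
y = L1*sin(t1) + L2*sin(t1+t2) = 0.2171
Distance to target:
d = sqrt((-6.3 - -2.7579)^2 + (2.0 - 0.2171)^2)
= sqrt(12.5465 + 3.1789)
= 3.9655 m


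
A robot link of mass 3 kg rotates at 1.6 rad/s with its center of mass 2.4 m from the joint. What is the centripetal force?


F = m * omega^2 * r
= 3 * 1.6^2 * 2.4
= 3 * 2.56 * 2.4
= 18.432 N


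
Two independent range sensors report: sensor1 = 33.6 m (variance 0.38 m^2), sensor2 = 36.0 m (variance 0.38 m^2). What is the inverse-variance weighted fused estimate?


w1 = (1/var1) / (1/var1 + 1/var2)
   = 2.6316 / (2.6316 + 2.6316) = 0.5
w2 = 1 - w1 = 0.5
fused = w1*s1 + w2*s2 = 16.8 + 18.0
= 34.8 m


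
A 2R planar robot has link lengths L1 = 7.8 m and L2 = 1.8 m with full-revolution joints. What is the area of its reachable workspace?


r_max = L1 + L2 = 9.6 m
r_min = |L1 - L2| = 6.0 m
Area = pi*(r_max^2 - r_min^2)
= pi*(92.16 - 36.0)
= pi * 56.16
= 176.4318 m^2


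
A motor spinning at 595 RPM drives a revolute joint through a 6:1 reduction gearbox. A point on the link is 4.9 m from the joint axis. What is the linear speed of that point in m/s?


omega_motor = 595 * 2*pi/60 = 62.3083 rad/s
omega_joint = omega_motor / 6 = 10.3847 rad/s
v = omega_joint * r = 10.3847 * 4.9
= 50.8851 m/s


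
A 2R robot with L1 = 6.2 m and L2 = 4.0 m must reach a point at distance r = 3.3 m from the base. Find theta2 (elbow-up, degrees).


cos(theta2) = (r^2 - L1^2 - L2^2) / (2*L1*L2)
cos(theta2) = (10.89 - 38.44 - 16.0) / 49.6
cos(theta2) = -0.878024
theta2 = 151.4049 degrees


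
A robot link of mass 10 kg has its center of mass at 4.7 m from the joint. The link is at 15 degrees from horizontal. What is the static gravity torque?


tau = m*g*L*cos(angle)
= 10 * 9.81 * 4.7 * cos(15 deg)
= 10 * 9.81 * 4.7 * 0.9659
= 445.3594 Nm


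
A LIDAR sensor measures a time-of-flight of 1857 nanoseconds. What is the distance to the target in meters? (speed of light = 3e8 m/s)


tof = 1857 ns = 1.857e-06 s
dist = c * tof / 2
= 3e8 * 1.857e-06 / 2
= 278.55 m


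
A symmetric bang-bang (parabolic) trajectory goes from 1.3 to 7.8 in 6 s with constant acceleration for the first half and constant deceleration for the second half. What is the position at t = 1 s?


Symmetric rest-to-rest: each phase covers (pf-p0)/2 in time T/2. 0.5*a*(T/2)^2 = (pf-p0)/2 => a = 4*(pf-p0)/T^2
a = 4*(7.8-1.3)/6^2 = 0.7222
t = 1 is in the acceleration phase (t <= T/2).
p = p0 + 0.5*a*t^2 = 1.3 + 0.5*0.7222*1^2
= 1.6611


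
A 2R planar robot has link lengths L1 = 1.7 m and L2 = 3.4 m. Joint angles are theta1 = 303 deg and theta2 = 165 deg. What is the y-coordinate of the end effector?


Convert angles to radians: theta1 = 5.2883, theta2 = 2.8798
y = L1*sin(theta1) + L2*sin(theta1+theta2)
y = -1.4257 + 3.2336
y = 1.8079


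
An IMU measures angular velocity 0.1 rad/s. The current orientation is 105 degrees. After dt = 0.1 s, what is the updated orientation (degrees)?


delta_theta = w * dt = 0.1 * 0.1 = 0.01 rad
= 0.573 deg
theta_new = 105 + 0.573 = 105.573 deg


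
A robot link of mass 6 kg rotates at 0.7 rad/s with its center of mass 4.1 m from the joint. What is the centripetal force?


F = m * omega^2 * r
= 6 * 0.7^2 * 4.1
= 6 * 0.49 * 4.1
= 12.054 N


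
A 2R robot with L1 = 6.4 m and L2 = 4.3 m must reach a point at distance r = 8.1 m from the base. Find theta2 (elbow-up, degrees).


cos(theta2) = (r^2 - L1^2 - L2^2) / (2*L1*L2)
cos(theta2) = (65.61 - 40.96 - 18.49) / 55.04
cos(theta2) = 0.111919
theta2 = 83.5741 degrees


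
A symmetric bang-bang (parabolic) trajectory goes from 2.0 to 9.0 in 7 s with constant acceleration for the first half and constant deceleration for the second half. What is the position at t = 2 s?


Symmetric rest-to-rest: each phase covers (pf-p0)/2 in time T/2. 0.5*a*(T/2)^2 = (pf-p0)/2 => a = 4*(pf-p0)/T^2
a = 4*(9.0-2.0)/7^2 = 0.5714
t = 2 is in the acceleration phase (t <= T/2).
p = p0 + 0.5*a*t^2 = 2.0 + 0.5*0.5714*2^2
= 3.1429


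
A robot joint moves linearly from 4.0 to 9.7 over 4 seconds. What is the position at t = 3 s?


s = t/T = 3/4 = 0.75
p(t) = p0 + (pf-p0)*s
= 4.0 + (9.7 - 4.0) * 0.75
= 8.275


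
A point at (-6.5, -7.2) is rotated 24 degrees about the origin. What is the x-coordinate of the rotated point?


x' = x*cos(theta) - y*sin(theta)
cos(24 deg) = 0.9135, sin(24 deg) = 0.4067
x' = -6.5 * 0.9135 - -7.2 * 0.4067
= -5.938 - -2.9285
= -3.0095


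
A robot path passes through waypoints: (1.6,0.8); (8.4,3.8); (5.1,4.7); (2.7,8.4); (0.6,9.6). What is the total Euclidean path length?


Segment lengths:
  seg1 = sqrt((6.8)^2 + (3.0)^2) = 7.4324
  seg2 = sqrt((-3.3)^2 + (0.9)^2) = 3.4205
  seg3 = sqrt((-2.4)^2 + (3.7)^2) = 4.4102
  seg4 = sqrt((-2.1)^2 + (1.2)^2) = 2.4187
Total = 17.6818


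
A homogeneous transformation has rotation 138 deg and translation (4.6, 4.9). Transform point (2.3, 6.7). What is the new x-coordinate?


x' = cos(theta)*px - sin(theta)*py + tx
= -0.7431*2.3 - 0.6691*6.7 + 4.6
= -1.5924


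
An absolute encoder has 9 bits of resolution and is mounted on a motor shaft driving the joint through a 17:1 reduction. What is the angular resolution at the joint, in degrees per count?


counts = 2^9 = 512
effective counts at joint = 512 * 17 = 8704
resolution = 360 / 8704
= 0.0414 deg/count


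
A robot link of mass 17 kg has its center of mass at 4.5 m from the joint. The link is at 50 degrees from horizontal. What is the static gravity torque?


tau = m*g*L*cos(angle)
= 17 * 9.81 * 4.5 * cos(50 deg)
= 17 * 9.81 * 4.5 * 0.6428
= 482.3896 Nm


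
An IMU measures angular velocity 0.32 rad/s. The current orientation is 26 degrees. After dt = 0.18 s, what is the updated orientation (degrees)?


delta_theta = w * dt = 0.32 * 0.18 = 0.0576 rad
= 3.3002 deg
theta_new = 26 + 3.3002 = 29.3002 deg


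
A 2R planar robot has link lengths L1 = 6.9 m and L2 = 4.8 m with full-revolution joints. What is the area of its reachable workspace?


r_max = L1 + L2 = 11.7 m
r_min = |L1 - L2| = 2.1 m
Area = pi*(r_max^2 - r_min^2)
= pi*(136.89 - 4.41)
= pi * 132.48
= 416.1982 m^2


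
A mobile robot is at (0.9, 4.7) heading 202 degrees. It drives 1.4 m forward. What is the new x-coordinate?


x_new = x0 + d*cos(theta)
= 0.9 + 1.4*cos(202)
= 0.9 + -1.2981
= -0.3981


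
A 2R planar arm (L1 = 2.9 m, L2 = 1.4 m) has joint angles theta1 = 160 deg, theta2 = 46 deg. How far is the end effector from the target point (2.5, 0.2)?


End effector via forward kinematics:
x = L1*cos(t1) + L2*cos(t1+t2) = -3.9834
y = L1*sin(t1) + L2*sin(t1+t2) = 0.3781
Distance to target:
d = sqrt((2.5 - -3.9834)^2 + (0.2 - 0.3781)^2)
= sqrt(42.0347 + 0.0317)
= 6.4859 m


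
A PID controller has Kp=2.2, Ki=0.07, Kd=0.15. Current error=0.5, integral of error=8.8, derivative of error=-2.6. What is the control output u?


u = Kp*e + Ki*int(e) + Kd*de/dt
= 2.2*0.5 + 0.07*8.8 + 0.15*(-2.6)
= 1.1 + 0.616 + -0.39
= 1.326


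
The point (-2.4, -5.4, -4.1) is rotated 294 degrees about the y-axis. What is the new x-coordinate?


Rotation about y-axis: x' = x*cos(theta) + z*sin(theta)
= -2.4 * 0.4067 + -4.1 * -0.9135
= 2.7694


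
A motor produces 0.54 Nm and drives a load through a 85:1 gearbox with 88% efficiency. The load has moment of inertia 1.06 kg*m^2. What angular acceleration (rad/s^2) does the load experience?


tau_out = tau_motor * N * eta
= 0.54 * 85 * 0.88 = 40.392 Nm
alpha = tau_out / I = 40.392 / 1.06
= 38.1057 rad/s^2


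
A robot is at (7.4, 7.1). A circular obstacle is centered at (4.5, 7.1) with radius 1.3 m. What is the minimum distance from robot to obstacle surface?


center_dist = sqrt((7.4-4.5)^2 + (7.1-7.1)^2)
= sqrt(8.41 + 0.0)
= 2.9
min_dist = center_dist - radius = 2.9 - 1.3 = 1.6 m


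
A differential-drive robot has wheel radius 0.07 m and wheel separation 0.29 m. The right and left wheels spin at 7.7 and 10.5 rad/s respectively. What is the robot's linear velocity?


vR = r*wR = 0.07*7.7 = 0.539 m/s
vL = r*wL = 0.07*10.5 = 0.735 m/s
v = (vR+vL)/2 = 0.637 m/s
omega = (vR-vL)/L = -0.6759 rad/s
linear velocity = 0.637 m/s


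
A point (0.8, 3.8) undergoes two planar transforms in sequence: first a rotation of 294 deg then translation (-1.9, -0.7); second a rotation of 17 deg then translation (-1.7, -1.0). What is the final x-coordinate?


After transform 1:
x1 = cos(294)*0.8 - sin(294)*3.8 + -1.9 = 1.8969
y1 = sin(294)*0.8 + cos(294)*3.8 + -0.7 = 0.1148
After transform 2:
x2 = cos(17)*1.8969 - sin(17)*0.1148 + -1.7
= 0.0804


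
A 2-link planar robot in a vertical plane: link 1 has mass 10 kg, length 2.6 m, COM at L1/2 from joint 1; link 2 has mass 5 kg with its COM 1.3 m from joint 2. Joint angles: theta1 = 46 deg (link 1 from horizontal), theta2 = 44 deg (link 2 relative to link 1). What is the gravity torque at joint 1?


Horizontal distance from joint 1 to link-1 COM:
  x_c1 = (L1/2)*cos(t1) = 1.3 * 0.6947 = 0.9031 m
Horizontal distance from joint 1 to link-2 COM:
  x_c2 = L1*cos(t1) + Lc2*cos(t1+t2)
       = 2.6*0.6947 + 1.3*0.0 = 1.8061 m
tau1 = m1*g*x_c1 + m2*g*x_c2
     = 10*9.81*0.9031 + 5*9.81*1.8061
     = 88.5898 + 88.5898
     = 177.1796 Nm


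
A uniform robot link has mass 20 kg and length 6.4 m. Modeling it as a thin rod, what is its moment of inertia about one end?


I = (1/3) * m * L^2
= (1/3) * 20 * 6.4^2
= 0.333333 * 20 * 40.96
= 273.0667 kg*m^2


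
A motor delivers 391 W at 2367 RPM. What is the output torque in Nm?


omega = 2367 * 2*pi/60 = 247.8717 rad/s
tau = P / omega = 391 / 247.8717
= 1.5774 Nm


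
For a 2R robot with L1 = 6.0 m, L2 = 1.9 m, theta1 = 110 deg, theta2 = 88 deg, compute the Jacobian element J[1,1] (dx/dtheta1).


J[1,1] = -L1*sin(t1) - L2*sin(t1+t2)
= -6.0*sin(110) - 1.9*sin(198)
= -5.051


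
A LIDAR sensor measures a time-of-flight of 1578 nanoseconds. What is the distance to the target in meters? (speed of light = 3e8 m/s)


tof = 1578 ns = 1.578e-06 s
dist = c * tof / 2
= 3e8 * 1.578e-06 / 2
= 236.7 m


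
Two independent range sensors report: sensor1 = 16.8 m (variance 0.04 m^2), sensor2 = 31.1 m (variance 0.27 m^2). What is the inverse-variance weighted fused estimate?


w1 = (1/var1) / (1/var1 + 1/var2)
   = 25.0 / (25.0 + 3.7037) = 0.871
w2 = 1 - w1 = 0.129
fused = w1*s1 + w2*s2 = 14.6323 + 4.0129
= 18.6452 m


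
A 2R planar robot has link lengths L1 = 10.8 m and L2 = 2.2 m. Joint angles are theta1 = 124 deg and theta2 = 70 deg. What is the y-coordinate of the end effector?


Convert angles to radians: theta1 = 2.1642, theta2 = 1.2217
y = L1*sin(theta1) + L2*sin(theta1+theta2)
y = 8.9536 + -0.5322
y = 8.4214


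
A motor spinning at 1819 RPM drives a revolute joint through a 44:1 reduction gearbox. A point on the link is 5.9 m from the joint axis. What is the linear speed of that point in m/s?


omega_motor = 1819 * 2*pi/60 = 190.4852 rad/s
omega_joint = omega_motor / 44 = 4.3292 rad/s
v = omega_joint * r = 4.3292 * 5.9
= 25.5423 m/s


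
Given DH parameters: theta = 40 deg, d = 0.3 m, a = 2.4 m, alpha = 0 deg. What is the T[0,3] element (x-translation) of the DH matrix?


T[0,3] = a * cos(theta)
= 2.4 * cos(40 deg)
= 2.4 * 0.766
= 1.8385


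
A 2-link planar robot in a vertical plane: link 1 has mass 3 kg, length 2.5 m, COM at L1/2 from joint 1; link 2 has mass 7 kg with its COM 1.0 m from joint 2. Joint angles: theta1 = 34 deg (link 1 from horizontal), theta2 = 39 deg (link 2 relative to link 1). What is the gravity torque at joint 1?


Horizontal distance from joint 1 to link-1 COM:
  x_c1 = (L1/2)*cos(t1) = 1.25 * 0.829 = 1.0363 m
Horizontal distance from joint 1 to link-2 COM:
  x_c2 = L1*cos(t1) + Lc2*cos(t1+t2)
       = 2.5*0.829 + 1.0*0.2924 = 2.365 m
tau1 = m1*g*x_c1 + m2*g*x_c2
     = 3*9.81*1.0363 + 7*9.81*2.365
     = 30.4982 + 162.4022
     = 192.9004 Nm


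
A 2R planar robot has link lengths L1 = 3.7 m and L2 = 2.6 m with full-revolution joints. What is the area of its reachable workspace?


r_max = L1 + L2 = 6.3 m
r_min = |L1 - L2| = 1.1 m
Area = pi*(r_max^2 - r_min^2)
= pi*(39.69 - 1.21)
= pi * 38.48
= 120.8885 m^2


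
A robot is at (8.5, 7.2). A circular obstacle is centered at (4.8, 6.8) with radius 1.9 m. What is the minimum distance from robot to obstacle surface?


center_dist = sqrt((8.5-4.8)^2 + (7.2-6.8)^2)
= sqrt(13.69 + 0.16)
= 3.7216
min_dist = center_dist - radius = 3.7216 - 1.9 = 1.8216 m


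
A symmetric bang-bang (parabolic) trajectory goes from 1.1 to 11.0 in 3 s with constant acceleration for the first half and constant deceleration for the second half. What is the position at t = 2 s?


Symmetric rest-to-rest: each phase covers (pf-p0)/2 in time T/2. 0.5*a*(T/2)^2 = (pf-p0)/2 => a = 4*(pf-p0)/T^2
a = 4*(11.0-1.1)/3^2 = 4.4
t = 2 is in the deceleration phase (t > T/2).
p = pf - 0.5*a*(T-t)^2 = 11.0 - 0.5*4.4*1^2
= 8.8


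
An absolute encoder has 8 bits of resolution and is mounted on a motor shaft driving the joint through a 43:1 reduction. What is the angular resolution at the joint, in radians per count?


counts = 2^8 = 256
effective counts at joint = 256 * 43 = 11008
resolution = 2*pi / 11008
= 5.7078e-04 rad/count


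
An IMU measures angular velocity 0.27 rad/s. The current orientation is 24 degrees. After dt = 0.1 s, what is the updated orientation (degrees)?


delta_theta = w * dt = 0.27 * 0.1 = 0.027 rad
= 1.547 deg
theta_new = 24 + 1.547 = 25.547 deg


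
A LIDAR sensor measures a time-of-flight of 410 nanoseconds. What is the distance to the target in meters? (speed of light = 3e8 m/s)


tof = 410 ns = 4.1e-07 s
dist = c * tof / 2
= 3e8 * 4.1e-07 / 2
= 61.5 m


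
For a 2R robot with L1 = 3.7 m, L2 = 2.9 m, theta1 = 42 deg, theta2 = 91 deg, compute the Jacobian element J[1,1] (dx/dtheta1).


J[1,1] = -L1*sin(t1) - L2*sin(t1+t2)
= -3.7*sin(42) - 2.9*sin(133)
= -4.5967


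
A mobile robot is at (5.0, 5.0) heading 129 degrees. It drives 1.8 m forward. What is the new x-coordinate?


x_new = x0 + d*cos(theta)
= 5.0 + 1.8*cos(129)
= 5.0 + -1.1328
= 3.8672


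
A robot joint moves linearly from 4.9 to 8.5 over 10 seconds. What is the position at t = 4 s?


s = t/T = 4/10 = 0.4
p(t) = p0 + (pf-p0)*s
= 4.9 + (8.5 - 4.9) * 0.4
= 6.34


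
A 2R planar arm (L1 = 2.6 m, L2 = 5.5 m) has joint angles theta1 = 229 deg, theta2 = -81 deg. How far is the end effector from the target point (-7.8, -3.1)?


End effector via forward kinematics:
x = L1*cos(t1) + L2*cos(t1+t2) = -6.37
y = L1*sin(t1) + L2*sin(t1+t2) = 0.9523
Distance to target:
d = sqrt((-7.8 - -6.37)^2 + (-3.1 - 0.9523)^2)
= sqrt(2.0448 + 16.4212)
= 4.2972 m


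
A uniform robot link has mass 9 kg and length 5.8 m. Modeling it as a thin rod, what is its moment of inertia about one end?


I = (1/3) * m * L^2
= (1/3) * 9 * 5.8^2
= 0.333333 * 9 * 33.64
= 100.92 kg*m^2


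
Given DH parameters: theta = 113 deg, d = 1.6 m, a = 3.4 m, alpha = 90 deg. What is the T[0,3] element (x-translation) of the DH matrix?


T[0,3] = a * cos(theta)
= 3.4 * cos(113 deg)
= 3.4 * -0.3907
= -1.3285


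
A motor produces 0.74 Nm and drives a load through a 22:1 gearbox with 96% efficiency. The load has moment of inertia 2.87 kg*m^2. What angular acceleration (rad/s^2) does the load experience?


tau_out = tau_motor * N * eta
= 0.74 * 22 * 0.96 = 15.6288 Nm
alpha = tau_out / I = 15.6288 / 2.87
= 5.4456 rad/s^2


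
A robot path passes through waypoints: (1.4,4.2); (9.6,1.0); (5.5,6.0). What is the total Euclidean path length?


Segment lengths:
  seg1 = sqrt((8.2)^2 + (-3.2)^2) = 8.8023
  seg2 = sqrt((-4.1)^2 + (5.0)^2) = 6.4661
Total = 15.2683


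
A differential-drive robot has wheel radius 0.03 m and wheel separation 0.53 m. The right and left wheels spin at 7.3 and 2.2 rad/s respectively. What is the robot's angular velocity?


vR = r*wR = 0.03*7.3 = 0.219 m/s
vL = r*wL = 0.03*2.2 = 0.066 m/s
v = (vR+vL)/2 = 0.1425 m/s
omega = (vR-vL)/L = 0.2887 rad/s
angular velocity = 0.2887 rad/s


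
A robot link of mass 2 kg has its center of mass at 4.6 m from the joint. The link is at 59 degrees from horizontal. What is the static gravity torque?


tau = m*g*L*cos(angle)
= 2 * 9.81 * 4.6 * cos(59 deg)
= 2 * 9.81 * 4.6 * 0.515
= 46.4832 Nm


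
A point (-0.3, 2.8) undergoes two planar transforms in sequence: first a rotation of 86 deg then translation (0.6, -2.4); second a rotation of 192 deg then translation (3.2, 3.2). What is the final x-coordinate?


After transform 1:
x1 = cos(86)*-0.3 - sin(86)*2.8 + 0.6 = -2.2141
y1 = sin(86)*-0.3 + cos(86)*2.8 + -2.4 = -2.504
After transform 2:
x2 = cos(192)*-2.2141 - sin(192)*-2.504 + 3.2
= 4.8451


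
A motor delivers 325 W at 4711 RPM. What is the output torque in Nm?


omega = 4711 * 2*pi/60 = 493.3348 rad/s
tau = P / omega = 325 / 493.3348
= 0.6588 Nm


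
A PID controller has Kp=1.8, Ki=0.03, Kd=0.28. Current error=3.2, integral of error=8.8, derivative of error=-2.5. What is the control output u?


u = Kp*e + Ki*int(e) + Kd*de/dt
= 1.8*3.2 + 0.03*8.8 + 0.28*(-2.5)
= 5.76 + 0.264 + -0.7
= 5.324


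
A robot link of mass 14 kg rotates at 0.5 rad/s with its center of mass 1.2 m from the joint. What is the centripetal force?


F = m * omega^2 * r
= 14 * 0.5^2 * 1.2
= 14 * 0.25 * 1.2
= 4.2 N


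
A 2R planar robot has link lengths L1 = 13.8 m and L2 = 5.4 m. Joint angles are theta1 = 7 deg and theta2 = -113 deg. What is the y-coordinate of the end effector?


Convert angles to radians: theta1 = 0.1222, theta2 = -1.9722
y = L1*sin(theta1) + L2*sin(theta1+theta2)
y = 1.6818 + -5.1908
y = -3.509


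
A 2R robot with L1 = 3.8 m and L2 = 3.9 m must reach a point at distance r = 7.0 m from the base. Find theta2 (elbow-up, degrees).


cos(theta2) = (r^2 - L1^2 - L2^2) / (2*L1*L2)
cos(theta2) = (49.0 - 14.44 - 15.21) / 29.64
cos(theta2) = 0.652834
theta2 = 49.2444 degrees


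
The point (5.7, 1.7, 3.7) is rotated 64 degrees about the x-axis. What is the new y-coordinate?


Rotation about x-axis: y' = y*cos(theta) - z*sin(theta)
= 1.7 * 0.4384 - 3.7 * 0.8988
= -2.5803


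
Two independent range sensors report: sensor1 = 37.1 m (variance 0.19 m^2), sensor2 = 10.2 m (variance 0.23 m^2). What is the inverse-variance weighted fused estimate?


w1 = (1/var1) / (1/var1 + 1/var2)
   = 5.2632 / (5.2632 + 4.3478) = 0.5476
w2 = 1 - w1 = 0.4524
fused = w1*s1 + w2*s2 = 20.3167 + 4.6143
= 24.931 m


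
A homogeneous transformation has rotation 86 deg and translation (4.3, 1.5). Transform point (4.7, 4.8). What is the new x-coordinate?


x' = cos(theta)*px - sin(theta)*py + tx
= 0.0698*4.7 - 0.9976*4.8 + 4.3
= -0.1605


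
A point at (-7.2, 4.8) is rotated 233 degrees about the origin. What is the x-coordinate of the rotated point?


x' = x*cos(theta) - y*sin(theta)
cos(233 deg) = -0.6018, sin(233 deg) = -0.7986
x' = -7.2 * -0.6018 - 4.8 * -0.7986
= 4.3331 - -3.8335
= 8.1665


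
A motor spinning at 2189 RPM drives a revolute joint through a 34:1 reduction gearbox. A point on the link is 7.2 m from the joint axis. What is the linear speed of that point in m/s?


omega_motor = 2189 * 2*pi/60 = 229.2315 rad/s
omega_joint = omega_motor / 34 = 6.7421 rad/s
v = omega_joint * r = 6.7421 * 7.2
= 48.5432 m/s


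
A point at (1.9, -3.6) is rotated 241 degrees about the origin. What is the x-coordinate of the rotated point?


x' = x*cos(theta) - y*sin(theta)
cos(241 deg) = -0.4848, sin(241 deg) = -0.8746
x' = 1.9 * -0.4848 - -3.6 * -0.8746
= -0.9211 - 3.1486
= -4.0698


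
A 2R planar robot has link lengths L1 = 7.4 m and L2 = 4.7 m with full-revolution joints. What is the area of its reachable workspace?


r_max = L1 + L2 = 12.1 m
r_min = |L1 - L2| = 2.7 m
Area = pi*(r_max^2 - r_min^2)
= pi*(146.41 - 7.29)
= pi * 139.12
= 437.0584 m^2


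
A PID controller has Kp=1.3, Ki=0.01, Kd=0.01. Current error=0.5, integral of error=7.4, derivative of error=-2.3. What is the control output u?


u = Kp*e + Ki*int(e) + Kd*de/dt
= 1.3*0.5 + 0.01*7.4 + 0.01*(-2.3)
= 0.65 + 0.074 + -0.023
= 0.701


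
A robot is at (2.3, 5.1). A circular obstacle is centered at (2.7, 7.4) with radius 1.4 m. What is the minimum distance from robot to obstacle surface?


center_dist = sqrt((2.3-2.7)^2 + (5.1-7.4)^2)
= sqrt(0.16 + 5.29)
= 2.3345
min_dist = center_dist - radius = 2.3345 - 1.4 = 0.9345 m


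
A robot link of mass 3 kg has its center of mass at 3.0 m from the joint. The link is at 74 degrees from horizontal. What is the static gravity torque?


tau = m*g*L*cos(angle)
= 3 * 9.81 * 3.0 * cos(74 deg)
= 3 * 9.81 * 3.0 * 0.2756
= 24.336 Nm


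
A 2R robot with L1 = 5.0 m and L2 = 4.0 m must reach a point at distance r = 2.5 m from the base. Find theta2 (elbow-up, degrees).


cos(theta2) = (r^2 - L1^2 - L2^2) / (2*L1*L2)
cos(theta2) = (6.25 - 25.0 - 16.0) / 40.0
cos(theta2) = -0.86875
theta2 = 150.3137 degrees


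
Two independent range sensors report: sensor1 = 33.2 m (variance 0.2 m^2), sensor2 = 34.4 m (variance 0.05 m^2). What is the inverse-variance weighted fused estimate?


w1 = (1/var1) / (1/var1 + 1/var2)
   = 5.0 / (5.0 + 20.0) = 0.2
w2 = 1 - w1 = 0.8
fused = w1*s1 + w2*s2 = 6.64 + 27.52
= 34.16 m


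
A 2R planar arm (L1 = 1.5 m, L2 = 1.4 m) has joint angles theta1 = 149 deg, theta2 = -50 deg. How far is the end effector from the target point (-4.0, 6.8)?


End effector via forward kinematics:
x = L1*cos(t1) + L2*cos(t1+t2) = -1.5048
y = L1*sin(t1) + L2*sin(t1+t2) = 2.1553
Distance to target:
d = sqrt((-4.0 - -1.5048)^2 + (6.8 - 2.1553)^2)
= sqrt(6.2262 + 21.573)
= 5.2725 m


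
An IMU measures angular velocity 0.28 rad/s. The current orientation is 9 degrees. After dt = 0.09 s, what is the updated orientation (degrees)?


delta_theta = w * dt = 0.28 * 0.09 = 0.0252 rad
= 1.4439 deg
theta_new = 9 + 1.4439 = 10.4439 deg


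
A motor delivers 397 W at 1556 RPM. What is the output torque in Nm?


omega = 1556 * 2*pi/60 = 162.9439 rad/s
tau = P / omega = 397 / 162.9439
= 2.4364 Nm


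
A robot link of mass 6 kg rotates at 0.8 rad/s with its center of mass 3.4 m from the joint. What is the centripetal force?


F = m * omega^2 * r
= 6 * 0.8^2 * 3.4
= 6 * 0.64 * 3.4
= 13.056 N


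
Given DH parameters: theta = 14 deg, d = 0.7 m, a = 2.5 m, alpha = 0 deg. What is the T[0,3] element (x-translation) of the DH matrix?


T[0,3] = a * cos(theta)
= 2.5 * cos(14 deg)
= 2.5 * 0.9703
= 2.4257


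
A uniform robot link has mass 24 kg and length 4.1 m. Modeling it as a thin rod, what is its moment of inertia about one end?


I = (1/3) * m * L^2
= (1/3) * 24 * 4.1^2
= 0.333333 * 24 * 16.81
= 134.48 kg*m^2


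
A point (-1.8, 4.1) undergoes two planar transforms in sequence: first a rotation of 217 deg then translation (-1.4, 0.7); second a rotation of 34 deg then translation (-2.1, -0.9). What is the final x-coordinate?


After transform 1:
x1 = cos(217)*-1.8 - sin(217)*4.1 + -1.4 = 2.505
y1 = sin(217)*-1.8 + cos(217)*4.1 + 0.7 = -1.4911
After transform 2:
x2 = cos(34)*2.505 - sin(34)*-1.4911 + -2.1
= 0.8106


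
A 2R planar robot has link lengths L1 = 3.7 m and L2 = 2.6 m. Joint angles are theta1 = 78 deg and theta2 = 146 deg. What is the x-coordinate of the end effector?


Convert angles to radians: theta1 = 1.3614, theta2 = 2.5482
x = L1*cos(theta1) + L2*cos(theta1+theta2)
x = 0.7693 + -1.8703
x = -1.101


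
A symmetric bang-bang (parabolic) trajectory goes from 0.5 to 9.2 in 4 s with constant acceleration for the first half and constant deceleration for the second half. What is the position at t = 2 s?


Symmetric rest-to-rest: each phase covers (pf-p0)/2 in time T/2. 0.5*a*(T/2)^2 = (pf-p0)/2 => a = 4*(pf-p0)/T^2
a = 4*(9.2-0.5)/4^2 = 2.175
t = 2 is in the acceleration phase (t <= T/2).
p = p0 + 0.5*a*t^2 = 0.5 + 0.5*2.175*2^2
= 4.85


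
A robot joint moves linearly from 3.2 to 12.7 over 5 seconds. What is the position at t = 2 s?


s = t/T = 2/5 = 0.4
p(t) = p0 + (pf-p0)*s
= 3.2 + (12.7 - 3.2) * 0.4
= 7.0


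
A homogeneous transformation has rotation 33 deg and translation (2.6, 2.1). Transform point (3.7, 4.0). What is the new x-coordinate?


x' = cos(theta)*px - sin(theta)*py + tx
= 0.8387*3.7 - 0.5446*4.0 + 2.6
= 3.5245


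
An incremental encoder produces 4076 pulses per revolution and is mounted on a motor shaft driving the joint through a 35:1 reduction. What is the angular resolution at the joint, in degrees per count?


counts per rev = 4076
effective counts at joint = 4076 * 35 = 142660
resolution = 360 / 142660
= 0.0025 deg/count


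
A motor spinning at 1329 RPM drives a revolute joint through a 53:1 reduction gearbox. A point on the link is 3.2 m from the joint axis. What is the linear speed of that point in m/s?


omega_motor = 1329 * 2*pi/60 = 139.1726 rad/s
omega_joint = omega_motor / 53 = 2.6259 rad/s
v = omega_joint * r = 2.6259 * 3.2
= 8.4029 m/s


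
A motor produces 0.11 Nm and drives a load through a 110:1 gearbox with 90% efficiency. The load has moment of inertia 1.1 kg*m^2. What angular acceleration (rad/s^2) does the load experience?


tau_out = tau_motor * N * eta
= 0.11 * 110 * 0.9 = 10.89 Nm
alpha = tau_out / I = 10.89 / 1.1
= 9.9 rad/s^2


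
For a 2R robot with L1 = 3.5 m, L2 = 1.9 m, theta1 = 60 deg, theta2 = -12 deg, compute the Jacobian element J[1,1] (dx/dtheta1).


J[1,1] = -L1*sin(t1) - L2*sin(t1+t2)
= -3.5*sin(60) - 1.9*sin(48)
= -4.4431


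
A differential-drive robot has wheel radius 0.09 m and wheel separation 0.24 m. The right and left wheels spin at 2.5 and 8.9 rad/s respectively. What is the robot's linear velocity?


vR = r*wR = 0.09*2.5 = 0.225 m/s
vL = r*wL = 0.09*8.9 = 0.801 m/s
v = (vR+vL)/2 = 0.513 m/s
omega = (vR-vL)/L = -2.4 rad/s
linear velocity = 0.513 m/s


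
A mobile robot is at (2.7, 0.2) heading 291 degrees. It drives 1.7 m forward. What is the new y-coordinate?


y_new = y0 + d*sin(theta)
= 0.2 + 1.7*sin(291)
= 0.2 + -1.5871
= -1.3871


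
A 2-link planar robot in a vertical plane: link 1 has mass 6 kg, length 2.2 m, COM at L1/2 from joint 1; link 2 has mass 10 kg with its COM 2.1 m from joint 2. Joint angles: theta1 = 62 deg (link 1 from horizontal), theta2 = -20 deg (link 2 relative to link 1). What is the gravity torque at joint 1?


Horizontal distance from joint 1 to link-1 COM:
  x_c1 = (L1/2)*cos(t1) = 1.1 * 0.4695 = 0.5164 m
Horizontal distance from joint 1 to link-2 COM:
  x_c2 = L1*cos(t1) + Lc2*cos(t1+t2)
       = 2.2*0.4695 + 2.1*0.7431 = 2.5934 m
tau1 = m1*g*x_c1 + m2*g*x_c2
     = 6*9.81*0.5164 + 10*9.81*2.5934
     = 30.3964 + 254.4166
     = 284.813 Nm


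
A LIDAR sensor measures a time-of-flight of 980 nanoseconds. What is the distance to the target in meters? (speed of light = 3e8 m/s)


tof = 980 ns = 9.8e-07 s
dist = c * tof / 2
= 3e8 * 9.8e-07 / 2
= 147.0 m


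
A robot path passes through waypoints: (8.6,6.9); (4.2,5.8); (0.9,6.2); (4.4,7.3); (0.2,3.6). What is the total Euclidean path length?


Segment lengths:
  seg1 = sqrt((-4.4)^2 + (-1.1)^2) = 4.5354
  seg2 = sqrt((-3.3)^2 + (0.4)^2) = 3.3242
  seg3 = sqrt((3.5)^2 + (1.1)^2) = 3.6688
  seg4 = sqrt((-4.2)^2 + (-3.7)^2) = 5.5973
Total = 17.1257


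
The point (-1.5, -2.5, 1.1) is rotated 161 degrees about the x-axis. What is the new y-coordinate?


Rotation about x-axis: y' = y*cos(theta) - z*sin(theta)
= -2.5 * -0.9455 - 1.1 * 0.3256
= 2.0057


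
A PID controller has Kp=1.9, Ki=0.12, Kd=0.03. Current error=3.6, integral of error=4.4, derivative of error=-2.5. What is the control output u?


u = Kp*e + Ki*int(e) + Kd*de/dt
= 1.9*3.6 + 0.12*4.4 + 0.03*(-2.5)
= 6.84 + 0.528 + -0.075
= 7.293


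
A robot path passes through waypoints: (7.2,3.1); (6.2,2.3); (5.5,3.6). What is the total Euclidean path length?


Segment lengths:
  seg1 = sqrt((-1.0)^2 + (-0.8)^2) = 1.2806
  seg2 = sqrt((-0.7)^2 + (1.3)^2) = 1.4765
Total = 2.7571


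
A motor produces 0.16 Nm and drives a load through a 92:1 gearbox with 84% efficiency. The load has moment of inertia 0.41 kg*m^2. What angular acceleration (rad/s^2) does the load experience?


tau_out = tau_motor * N * eta
= 0.16 * 92 * 0.84 = 12.3648 Nm
alpha = tau_out / I = 12.3648 / 0.41
= 30.158 rad/s^2


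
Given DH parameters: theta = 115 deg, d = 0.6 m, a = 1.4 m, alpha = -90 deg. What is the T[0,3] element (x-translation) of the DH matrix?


T[0,3] = a * cos(theta)
= 1.4 * cos(115 deg)
= 1.4 * -0.4226
= -0.5917


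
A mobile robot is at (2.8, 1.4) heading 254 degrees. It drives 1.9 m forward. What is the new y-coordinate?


y_new = y0 + d*sin(theta)
= 1.4 + 1.9*sin(254)
= 1.4 + -1.8264
= -0.4264


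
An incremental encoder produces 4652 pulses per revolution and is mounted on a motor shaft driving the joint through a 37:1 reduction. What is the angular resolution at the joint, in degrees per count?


counts per rev = 4652
effective counts at joint = 4652 * 37 = 172124
resolution = 360 / 172124
= 0.0021 deg/count


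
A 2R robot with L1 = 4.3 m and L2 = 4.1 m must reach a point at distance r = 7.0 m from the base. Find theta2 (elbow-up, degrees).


cos(theta2) = (r^2 - L1^2 - L2^2) / (2*L1*L2)
cos(theta2) = (49.0 - 18.49 - 16.81) / 35.26
cos(theta2) = 0.388542
theta2 = 67.1362 degrees


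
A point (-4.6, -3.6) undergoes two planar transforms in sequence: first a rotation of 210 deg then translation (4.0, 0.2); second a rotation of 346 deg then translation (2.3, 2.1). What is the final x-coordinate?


After transform 1:
x1 = cos(210)*-4.6 - sin(210)*-3.6 + 4.0 = 6.1837
y1 = sin(210)*-4.6 + cos(210)*-3.6 + 0.2 = 5.6177
After transform 2:
x2 = cos(346)*6.1837 - sin(346)*5.6177 + 2.3
= 9.6591


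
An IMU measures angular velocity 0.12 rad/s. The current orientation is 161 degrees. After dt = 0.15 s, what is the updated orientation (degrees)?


delta_theta = w * dt = 0.12 * 0.15 = 0.018 rad
= 1.0313 deg
theta_new = 161 + 1.0313 = 162.0313 deg


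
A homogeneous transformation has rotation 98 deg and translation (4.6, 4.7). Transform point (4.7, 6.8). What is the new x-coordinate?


x' = cos(theta)*px - sin(theta)*py + tx
= -0.1392*4.7 - 0.9903*6.8 + 4.6
= -2.7879


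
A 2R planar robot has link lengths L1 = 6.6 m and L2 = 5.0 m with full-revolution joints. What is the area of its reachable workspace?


r_max = L1 + L2 = 11.6 m
r_min = |L1 - L2| = 1.6 m
Area = pi*(r_max^2 - r_min^2)
= pi*(134.56 - 2.56)
= pi * 132.0
= 414.6902 m^2


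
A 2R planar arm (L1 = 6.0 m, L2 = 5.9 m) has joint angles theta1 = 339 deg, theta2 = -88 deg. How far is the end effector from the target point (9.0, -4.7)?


End effector via forward kinematics:
x = L1*cos(t1) + L2*cos(t1+t2) = 3.6806
y = L1*sin(t1) + L2*sin(t1+t2) = -7.7288
Distance to target:
d = sqrt((9.0 - 3.6806)^2 + (-4.7 - -7.7288)^2)
= sqrt(28.2957 + 9.1734)
= 6.1212 m


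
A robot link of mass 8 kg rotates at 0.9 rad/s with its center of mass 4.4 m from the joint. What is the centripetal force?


F = m * omega^2 * r
= 8 * 0.9^2 * 4.4
= 8 * 0.81 * 4.4
= 28.512 N


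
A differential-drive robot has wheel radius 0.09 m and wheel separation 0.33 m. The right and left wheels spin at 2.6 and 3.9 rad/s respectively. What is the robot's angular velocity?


vR = r*wR = 0.09*2.6 = 0.234 m/s
vL = r*wL = 0.09*3.9 = 0.351 m/s
v = (vR+vL)/2 = 0.2925 m/s
omega = (vR-vL)/L = -0.3545 rad/s
angular velocity = -0.3545 rad/s


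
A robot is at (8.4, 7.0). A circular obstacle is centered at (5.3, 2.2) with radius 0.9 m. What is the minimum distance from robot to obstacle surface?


center_dist = sqrt((8.4-5.3)^2 + (7.0-2.2)^2)
= sqrt(9.61 + 23.04)
= 5.714
min_dist = center_dist - radius = 5.714 - 0.9 = 4.814 m


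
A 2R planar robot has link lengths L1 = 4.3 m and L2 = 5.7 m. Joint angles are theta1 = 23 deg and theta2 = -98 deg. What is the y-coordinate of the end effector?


Convert angles to radians: theta1 = 0.4014, theta2 = -1.7104
y = L1*sin(theta1) + L2*sin(theta1+theta2)
y = 1.6801 + -5.5058
y = -3.8256


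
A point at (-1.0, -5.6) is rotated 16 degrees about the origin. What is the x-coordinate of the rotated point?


x' = x*cos(theta) - y*sin(theta)
cos(16 deg) = 0.9613, sin(16 deg) = 0.2756
x' = -1.0 * 0.9613 - -5.6 * 0.2756
= -0.9613 - -1.5436
= 0.5823


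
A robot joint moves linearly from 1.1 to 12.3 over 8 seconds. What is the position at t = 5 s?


s = t/T = 5/8 = 0.625
p(t) = p0 + (pf-p0)*s
= 1.1 + (12.3 - 1.1) * 0.625
= 8.1


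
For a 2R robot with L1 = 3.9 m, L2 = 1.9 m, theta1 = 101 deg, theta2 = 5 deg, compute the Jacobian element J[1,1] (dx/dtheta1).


J[1,1] = -L1*sin(t1) - L2*sin(t1+t2)
= -3.9*sin(101) - 1.9*sin(106)
= -5.6547


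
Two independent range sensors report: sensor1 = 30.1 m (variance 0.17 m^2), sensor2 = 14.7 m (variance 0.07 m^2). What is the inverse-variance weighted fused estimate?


w1 = (1/var1) / (1/var1 + 1/var2)
   = 5.8824 / (5.8824 + 14.2857) = 0.2917
w2 = 1 - w1 = 0.7083
fused = w1*s1 + w2*s2 = 8.7792 + 10.4125
= 19.1917 m


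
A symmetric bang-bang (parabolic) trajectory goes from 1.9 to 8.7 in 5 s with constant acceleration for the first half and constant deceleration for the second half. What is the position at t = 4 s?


Symmetric rest-to-rest: each phase covers (pf-p0)/2 in time T/2. 0.5*a*(T/2)^2 = (pf-p0)/2 => a = 4*(pf-p0)/T^2
a = 4*(8.7-1.9)/5^2 = 1.088
t = 4 is in the deceleration phase (t > T/2).
p = pf - 0.5*a*(T-t)^2 = 8.7 - 0.5*1.088*1^2
= 8.156


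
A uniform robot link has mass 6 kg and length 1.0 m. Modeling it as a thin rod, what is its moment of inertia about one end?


I = (1/3) * m * L^2
= (1/3) * 6 * 1.0^2
= 0.333333 * 6 * 1.0
= 2.0 kg*m^2


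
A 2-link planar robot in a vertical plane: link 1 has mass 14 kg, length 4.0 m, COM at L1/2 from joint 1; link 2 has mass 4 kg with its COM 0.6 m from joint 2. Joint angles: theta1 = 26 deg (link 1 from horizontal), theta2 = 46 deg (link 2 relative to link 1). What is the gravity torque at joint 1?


Horizontal distance from joint 1 to link-1 COM:
  x_c1 = (L1/2)*cos(t1) = 2.0 * 0.8988 = 1.7976 m
Horizontal distance from joint 1 to link-2 COM:
  x_c2 = L1*cos(t1) + Lc2*cos(t1+t2)
       = 4.0*0.8988 + 0.6*0.309 = 3.7806 m
tau1 = m1*g*x_c1 + m2*g*x_c2
     = 14*9.81*1.7976 + 4*9.81*3.7806
     = 246.8807 + 148.3502
     = 395.231 Nm


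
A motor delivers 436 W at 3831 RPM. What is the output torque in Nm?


omega = 3831 * 2*pi/60 = 401.1814 rad/s
tau = P / omega = 436 / 401.1814
= 1.0868 Nm


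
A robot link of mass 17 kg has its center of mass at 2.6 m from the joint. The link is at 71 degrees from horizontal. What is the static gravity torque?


tau = m*g*L*cos(angle)
= 17 * 9.81 * 2.6 * cos(71 deg)
= 17 * 9.81 * 2.6 * 0.3256
= 141.167 Nm


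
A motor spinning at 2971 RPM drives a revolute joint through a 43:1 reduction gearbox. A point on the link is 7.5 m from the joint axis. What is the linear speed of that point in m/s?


omega_motor = 2971 * 2*pi/60 = 311.1224 rad/s
omega_joint = omega_motor / 43 = 7.2354 rad/s
v = omega_joint * r = 7.2354 * 7.5
= 54.2655 m/s


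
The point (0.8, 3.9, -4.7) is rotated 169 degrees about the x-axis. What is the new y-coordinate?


Rotation about x-axis: y' = y*cos(theta) - z*sin(theta)
= 3.9 * -0.9816 - -4.7 * 0.1908
= -2.9315


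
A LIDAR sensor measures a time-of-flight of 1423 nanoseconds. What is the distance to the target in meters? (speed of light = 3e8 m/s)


tof = 1423 ns = 1.423e-06 s
dist = c * tof / 2
= 3e8 * 1.423e-06 / 2
= 213.45 m


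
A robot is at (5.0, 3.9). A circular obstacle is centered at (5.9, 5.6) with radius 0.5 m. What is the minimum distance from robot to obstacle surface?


center_dist = sqrt((5.0-5.9)^2 + (3.9-5.6)^2)
= sqrt(0.81 + 2.89)
= 1.9235
min_dist = center_dist - radius = 1.9235 - 0.5 = 1.4235 m


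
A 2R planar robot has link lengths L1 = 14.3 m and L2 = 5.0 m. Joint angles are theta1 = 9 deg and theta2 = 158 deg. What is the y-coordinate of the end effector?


Convert angles to radians: theta1 = 0.1571, theta2 = 2.7576
y = L1*sin(theta1) + L2*sin(theta1+theta2)
y = 2.237 + 1.1248
y = 3.3618


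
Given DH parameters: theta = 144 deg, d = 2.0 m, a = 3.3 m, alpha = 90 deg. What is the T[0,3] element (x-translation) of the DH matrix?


T[0,3] = a * cos(theta)
= 3.3 * cos(144 deg)
= 3.3 * -0.809
= -2.6698


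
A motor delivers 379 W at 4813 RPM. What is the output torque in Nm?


omega = 4813 * 2*pi/60 = 504.0162 rad/s
tau = P / omega = 379 / 504.0162
= 0.752 Nm


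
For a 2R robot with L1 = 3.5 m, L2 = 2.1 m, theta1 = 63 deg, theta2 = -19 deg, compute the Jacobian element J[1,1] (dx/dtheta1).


J[1,1] = -L1*sin(t1) - L2*sin(t1+t2)
= -3.5*sin(63) - 2.1*sin(44)
= -4.5773


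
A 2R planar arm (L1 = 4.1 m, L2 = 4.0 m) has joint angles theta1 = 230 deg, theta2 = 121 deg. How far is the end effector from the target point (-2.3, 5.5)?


End effector via forward kinematics:
x = L1*cos(t1) + L2*cos(t1+t2) = 1.3153
y = L1*sin(t1) + L2*sin(t1+t2) = -3.7665
Distance to target:
d = sqrt((-2.3 - 1.3153)^2 + (5.5 - -3.7665)^2)
= sqrt(13.0706 + 85.8684)
= 9.9468 m


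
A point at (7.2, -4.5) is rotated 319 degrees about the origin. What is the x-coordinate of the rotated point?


x' = x*cos(theta) - y*sin(theta)
cos(319 deg) = 0.7547, sin(319 deg) = -0.6561
x' = 7.2 * 0.7547 - -4.5 * -0.6561
= 5.4339 - 2.9523
= 2.4816


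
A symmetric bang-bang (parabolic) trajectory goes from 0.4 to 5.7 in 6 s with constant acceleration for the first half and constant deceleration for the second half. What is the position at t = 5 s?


Symmetric rest-to-rest: each phase covers (pf-p0)/2 in time T/2. 0.5*a*(T/2)^2 = (pf-p0)/2 => a = 4*(pf-p0)/T^2
a = 4*(5.7-0.4)/6^2 = 0.5889
t = 5 is in the deceleration phase (t > T/2).
p = pf - 0.5*a*(T-t)^2 = 5.7 - 0.5*0.5889*1^2
= 5.4056
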